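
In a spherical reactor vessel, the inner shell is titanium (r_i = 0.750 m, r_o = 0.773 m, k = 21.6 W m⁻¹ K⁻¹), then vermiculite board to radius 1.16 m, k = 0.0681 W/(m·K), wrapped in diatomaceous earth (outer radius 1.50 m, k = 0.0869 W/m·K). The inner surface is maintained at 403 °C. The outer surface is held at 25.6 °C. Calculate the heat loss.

Q = 552 W

Series thermal resistances, inner to outer:
  R_titanium = (1/0.750 − 1/0.773)/(4πk) = 0.03967/(4π·21.6) = 1.462×10^-4 K/W
  R_vermiculite board = (1/0.773 − 1/1.16)/(4πk) = 0.4316/(4π·0.0681) = 0.5043 K/W
  R_diatomaceous earth = (1/1.16 − 1/1.50)/(4πk) = 0.1954/(4π·0.0869) = 0.1789 K/W
ΣR = 1.462×10^-4 + 0.5043 + 0.1789 = 0.6833 K/W
Q = ΔT/ΣR = (403 °C − 25.6 °C)/0.6833 = 552 W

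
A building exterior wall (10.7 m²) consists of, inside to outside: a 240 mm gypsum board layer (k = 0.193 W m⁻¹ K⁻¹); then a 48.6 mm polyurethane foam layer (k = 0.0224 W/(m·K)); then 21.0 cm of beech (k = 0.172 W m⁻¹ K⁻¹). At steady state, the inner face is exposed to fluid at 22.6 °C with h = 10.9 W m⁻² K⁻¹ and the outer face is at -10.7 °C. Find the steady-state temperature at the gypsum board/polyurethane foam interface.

Resistance network (inner→outer):
  R_conv,in = 1/(hA) = 1/(10.9·10.7) = 0.008574 K/W
  R_gypsum board = L/(kA) = 0.240/(0.193·10.7) = 0.1162 K/W
  R_polyurethane foam = L/(kA) = 0.0486/(0.0224·10.7) = 0.2028 K/W
  R_beech = L/(kA) = 0.210/(0.172·10.7) = 0.1141 K/W
ΣR = 0.008574 + 0.1162 + 0.2028 + 0.1141 = 0.4417 K/W
Q = ΔT/ΣR = (22.6 °C − -10.7 °C)/0.4417 = 75.39 W
From the inner boundary to the gypsum board/polyurethane foam interface, ΣR_partial = 0.1248 K/W.
T_interface = T_in − Q·ΣR_partial = 22.6 °C − (75.39)(0.1248) = 13.2 °C

T = 13.2 °C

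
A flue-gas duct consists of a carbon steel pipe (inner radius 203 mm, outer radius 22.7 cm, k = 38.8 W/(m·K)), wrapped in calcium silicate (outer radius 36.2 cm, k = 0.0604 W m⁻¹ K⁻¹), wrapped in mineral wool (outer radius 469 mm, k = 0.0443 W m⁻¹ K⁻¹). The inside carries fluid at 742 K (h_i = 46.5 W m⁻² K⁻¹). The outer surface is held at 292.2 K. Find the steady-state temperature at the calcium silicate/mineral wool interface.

T = 484 K

Resistance network (inner→outer):
  R'_conv,in = 1/(2πr h) = 1/(2π·0.203·46.5) = 0.01686 m·K/W
  R'_carbon steel = ln(0.227/0.203)/(2πk) = 0.1117/(2π·38.8) = 4.584×10^-4 m·K/W
  R'_calcium silicate = ln(0.362/0.227)/(2πk) = 0.4667/(2π·0.0604) = 1.230 m·K/W
  R'_mineral wool = ln(0.469/0.362)/(2πk) = 0.2590/(2π·0.0443) = 0.9304 m·K/W
ΣR = 0.01686 + 4.584×10^-4 + 1.230 + 0.9304 = 2.178 m·K/W
Q' = ΔT/ΣR = (742 K − 292.2 K)/2.178 = 206.5 W/m
From the inner boundary to the calcium silicate/mineral wool interface, ΣR_partial = 1.247 m·K/W.
T_interface = T_in − Q'·ΣR_partial = 742 K − (206.5)(1.247) = 484 K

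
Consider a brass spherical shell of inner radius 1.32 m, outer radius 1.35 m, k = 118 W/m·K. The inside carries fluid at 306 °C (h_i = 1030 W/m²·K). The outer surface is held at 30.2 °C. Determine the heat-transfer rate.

Q = 4.95×10^6 W

Series thermal resistances, inner to outer:
  R_conv,in = 1/(4πr²h) = 1/(4π·1.32²·1030) = 4.434×10^-5 K/W
  R_brass = (1/1.32 − 1/1.35)/(4πk) = 0.01684/(4π·118) = 1.135×10^-5 K/W
ΣR = 4.434×10^-5 + 1.135×10^-5 = 5.569×10^-5 K/W
Q = ΔT/ΣR = (306 °C − 30.2 °C)/5.569×10^-5 = 4.95×10^6 W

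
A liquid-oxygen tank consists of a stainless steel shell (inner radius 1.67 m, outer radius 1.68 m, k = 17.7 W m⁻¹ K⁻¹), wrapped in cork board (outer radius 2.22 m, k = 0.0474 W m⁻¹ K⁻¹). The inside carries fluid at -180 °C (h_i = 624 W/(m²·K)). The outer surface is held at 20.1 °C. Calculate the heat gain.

Resistance network (inner→outer):
  R_conv,in = 1/(4πr²h) = 1/(4π·1.67²·624) = 4.573×10^-5 K/W
  R_stainless steel = (1/1.67 − 1/1.68)/(4πk) = 0.003564/(4π·17.7) = 1.602×10^-5 K/W
  R_cork board = (1/1.68 − 1/2.22)/(4πk) = 0.1448/(4π·0.0474) = 0.2431 K/W
ΣR = 4.573×10^-5 + 1.602×10^-5 + 0.2431 = 0.2432 K/W
Q = ΔT/ΣR = (-180 °C − 20.1 °C)/0.2432 = -823 W
(Negative Q ⇒ heat flows inward; heat gain = 823 W.)

Q = 823 W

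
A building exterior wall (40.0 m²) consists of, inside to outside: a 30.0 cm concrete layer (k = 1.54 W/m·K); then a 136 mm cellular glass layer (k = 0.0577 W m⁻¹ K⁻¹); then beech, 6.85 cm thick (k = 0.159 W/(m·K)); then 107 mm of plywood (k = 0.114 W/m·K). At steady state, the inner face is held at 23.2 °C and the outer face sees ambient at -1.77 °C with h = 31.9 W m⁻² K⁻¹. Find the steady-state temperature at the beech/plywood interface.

T = 4.36 °C

Resistance network (inner→outer):
  R_concrete = L/(kA) = 0.300/(1.54·40.0) = 0.004870 K/W
  R_cellular glass = L/(kA) = 0.136/(0.0577·40.0) = 0.05893 K/W
  R_beech = L/(kA) = 0.0685/(0.159·40.0) = 0.01077 K/W
  R_plywood = L/(kA) = 0.107/(0.114·40.0) = 0.02346 K/W
  R_conv,out = 1/(hA) = 1/(31.9·40.0) = 7.837×10^-4 K/W
ΣR = 0.004870 + 0.05893 + 0.01077 + 0.02346 + 7.837×10^-4 = 0.09881 K/W
Q = ΔT/ΣR = (23.2 °C − -1.77 °C)/0.09881 = 252.7 W
From the inner boundary to the beech/plywood interface, ΣR_partial = 0.07457 K/W.
T_interface = T_in − Q·ΣR_partial = 23.2 °C − (252.7)(0.07457) = 4.36 °C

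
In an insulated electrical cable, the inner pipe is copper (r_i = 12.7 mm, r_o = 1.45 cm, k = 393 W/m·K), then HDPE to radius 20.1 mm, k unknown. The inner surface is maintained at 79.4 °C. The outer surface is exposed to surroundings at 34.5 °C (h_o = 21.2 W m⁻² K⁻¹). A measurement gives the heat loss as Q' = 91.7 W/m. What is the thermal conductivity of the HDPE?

k = 0.448 W/m·K

ΣR = ΔT/Q' = |79.4 − 34.5|/91.7 = 0.4896 m·K/W
Known resistances:
  R'_copper = ln(0.0145/0.0127)/(2πk) = 0.1325/(2π·393) = 5.368×10^-5 m·K/W
  R'_conv,out = 1/(2πr h) = 1/(2π·0.0201·21.2) = 0.3735 m·K/W
R_HDPE = ΣR − ΣR_known = 0.4896 − 0.3736 = 0.1160 m·K/W
ln(r₂/r₁)/(2πk) = 0.1160 ⇒ k = 0.3266/(2π·0.1160) = 0.448 W/m·K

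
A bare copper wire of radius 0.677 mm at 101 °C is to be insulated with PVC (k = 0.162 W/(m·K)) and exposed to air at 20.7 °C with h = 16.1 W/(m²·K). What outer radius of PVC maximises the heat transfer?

For a cylinder, r_cr = k_ins/h = 0.162/16.1 = 0.0101 m = 1.01 cm

r_cr = 1.01 cm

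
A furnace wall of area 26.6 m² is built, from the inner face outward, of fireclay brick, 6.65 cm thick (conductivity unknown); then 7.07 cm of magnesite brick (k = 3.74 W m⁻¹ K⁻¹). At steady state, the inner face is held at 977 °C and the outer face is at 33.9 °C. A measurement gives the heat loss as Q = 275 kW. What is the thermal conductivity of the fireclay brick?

ΣR = ΔT/Q = |977 − 33.9|/2.75×10^5 = 0.003429 K/W
Known resistances:
  R_magnesite brick = L/(kA) = 0.0707/(3.74·26.6) = 7.107×10^-4 K/W
R_fireclay brick = ΣR − ΣR_known = 0.003429 − 7.107×10^-4 = 0.002718 K/W
L/(kA) = 0.002718 ⇒ k = 0.0665/(0.002718·26.6) = 0.920 W/m·K

k = 0.920 W/m·K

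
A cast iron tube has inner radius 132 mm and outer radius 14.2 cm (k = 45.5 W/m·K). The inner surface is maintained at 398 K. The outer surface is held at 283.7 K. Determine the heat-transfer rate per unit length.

Q' = 2πk·ΔT/ln(r₂/r₁) = 2π × 45.5 × 114.3 / ln(0.142/0.132) = 4.47×10^5 W/m

Q' = 447 kW/m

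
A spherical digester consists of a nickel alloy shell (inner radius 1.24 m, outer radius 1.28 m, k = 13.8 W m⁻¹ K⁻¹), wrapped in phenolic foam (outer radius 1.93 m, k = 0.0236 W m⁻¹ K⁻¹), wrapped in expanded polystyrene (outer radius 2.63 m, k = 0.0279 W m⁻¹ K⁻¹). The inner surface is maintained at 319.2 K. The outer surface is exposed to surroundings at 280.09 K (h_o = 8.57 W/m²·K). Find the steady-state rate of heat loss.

Treat each layer as a resistance in series:
  R_nickel alloy = (1/1.24 − 1/1.28)/(4πk) = 0.02520/(4π·13.8) = 1.453×10^-4 K/W
  R_phenolic foam = (1/1.28 − 1/1.93)/(4πk) = 0.2631/(4π·0.0236) = 0.8872 K/W
  R_expanded polystyrene = (1/1.93 − 1/2.63)/(4πk) = 0.1379/(4π·0.0279) = 0.3933 K/W
  R_conv,out = 1/(4πr²h) = 1/(4π·2.63²·8.57) = 0.001342 K/W
ΣR = 1.453×10^-4 + 0.8872 + 0.3933 + 0.001342 = 1.282 K/W
Q = ΔT/ΣR = (319.2 K − 280.09 K)/1.282 = 30.5 W

Q = 30.5 W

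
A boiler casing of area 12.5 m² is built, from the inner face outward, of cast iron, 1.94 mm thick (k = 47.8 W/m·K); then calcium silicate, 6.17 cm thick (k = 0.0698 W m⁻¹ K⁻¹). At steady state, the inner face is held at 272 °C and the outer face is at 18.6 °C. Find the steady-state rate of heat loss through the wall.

Q = 3580 W

Treat each layer as a resistance in series:
  R_cast iron = L/(kA) = 0.00194/(47.8·12.5) = 3.247×10^-6 K/W
  R_calcium silicate = L/(kA) = 0.0617/(0.0698·12.5) = 0.07072 K/W
ΣR = 3.247×10^-6 + 0.07072 = 0.07072 K/W
Q = ΔT/ΣR = (272 °C − 18.6 °C)/0.07072 = 3580 W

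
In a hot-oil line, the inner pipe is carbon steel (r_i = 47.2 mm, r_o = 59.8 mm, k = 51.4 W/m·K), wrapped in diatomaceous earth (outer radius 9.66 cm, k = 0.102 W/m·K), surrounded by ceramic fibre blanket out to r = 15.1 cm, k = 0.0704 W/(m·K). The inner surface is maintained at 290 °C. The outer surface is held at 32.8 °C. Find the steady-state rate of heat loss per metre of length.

Treat each layer as a resistance in series:
  R'_carbon steel = ln(0.0598/0.0472)/(2πk) = 0.2366/(2π·51.4) = 7.326×10^-4 m·K/W
  R'_diatomaceous earth = ln(0.0966/0.0598)/(2πk) = 0.4796/(2π·0.102) = 0.7483 m·K/W
  R'_ceramic fibre blanket = ln(0.151/0.0966)/(2πk) = 0.4467/(2π·0.0704) = 1.010 m·K/W
ΣR = 7.326×10^-4 + 0.7483 + 1.010 = 1.759 m·K/W
Q' = ΔT/ΣR = (290 °C − 32.8 °C)/1.759 = 146 W/m

Q' = 146 W/m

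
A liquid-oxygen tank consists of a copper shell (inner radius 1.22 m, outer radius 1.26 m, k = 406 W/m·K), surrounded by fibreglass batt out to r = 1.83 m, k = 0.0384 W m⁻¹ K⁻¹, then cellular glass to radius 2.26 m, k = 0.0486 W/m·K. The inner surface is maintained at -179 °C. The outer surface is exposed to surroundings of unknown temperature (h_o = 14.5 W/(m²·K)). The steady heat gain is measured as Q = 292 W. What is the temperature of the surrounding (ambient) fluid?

T_out = 20.6 °C

Series resistances:
  R_copper = (1/1.22 − 1/1.26)/(4πk) = 0.02602/(4π·406) = 5.100×10^-6 K/W
  R_fibreglass batt = (1/1.26 − 1/1.83)/(4πk) = 0.2472/(4π·0.0384) = 0.5123 K/W
  R_cellular glass = (1/1.83 − 1/2.26)/(4πk) = 0.1040/(4π·0.0486) = 0.1702 K/W
  R_conv,out = 1/(4πr²h) = 1/(4π·2.26²·14.5) = 0.001074 K/W
ΣR = 0.6836 K/W
ΔT = Q·ΣR = 292 × 0.6836 = 199.6 K
Heat flows inward, so T_out = T_in + ΔT = -179 + 199.6 = 20.6 °C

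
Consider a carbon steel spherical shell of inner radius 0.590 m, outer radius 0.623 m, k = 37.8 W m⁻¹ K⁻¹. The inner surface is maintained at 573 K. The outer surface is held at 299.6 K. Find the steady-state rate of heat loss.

Q = 4πk·ΔT/(1/r₁ − 1/r₂) = 4π × 37.8 × 273.4 / (1/0.590 − 1/0.623) = 1.45×10^6 W

Q = 1450 kW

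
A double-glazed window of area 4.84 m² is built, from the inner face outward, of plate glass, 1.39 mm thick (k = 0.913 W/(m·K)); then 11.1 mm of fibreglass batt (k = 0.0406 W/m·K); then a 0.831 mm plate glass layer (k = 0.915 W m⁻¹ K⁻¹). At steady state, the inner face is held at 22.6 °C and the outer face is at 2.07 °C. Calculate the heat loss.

Q = 360 W

Treat each layer as a resistance in series:
  R_plate glass = L/(kA) = 0.00139/(0.913·4.84) = 3.146×10^-4 K/W
  R_fibreglass batt = L/(kA) = 0.0111/(0.0406·4.84) = 0.05649 K/W
  R_plate glass = L/(kA) = 8.31×10^-4/(0.915·4.84) = 1.876×10^-4 K/W
ΣR = 3.146×10^-4 + 0.05649 + 1.876×10^-4 = 0.05699 K/W
Q = ΔT/ΣR = (22.6 °C − 2.07 °C)/0.05699 = 360 W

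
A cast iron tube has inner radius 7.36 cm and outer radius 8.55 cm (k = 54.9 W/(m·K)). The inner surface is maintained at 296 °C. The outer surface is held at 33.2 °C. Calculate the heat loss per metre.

Q' = 605 kW/m

Q' = 2πk·ΔT/ln(r₂/r₁) = 2π × 54.9 × 262.8 / ln(0.0855/0.0736) = 6.05×10^5 W/m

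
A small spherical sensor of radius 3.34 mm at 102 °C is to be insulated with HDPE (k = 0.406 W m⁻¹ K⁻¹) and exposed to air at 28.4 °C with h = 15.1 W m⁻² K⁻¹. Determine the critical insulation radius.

For a sphere, r_cr = 2k_ins/h = 2·0.406/15.1 = 0.0538 m = 5.38 cm

r_cr = 5.38 cm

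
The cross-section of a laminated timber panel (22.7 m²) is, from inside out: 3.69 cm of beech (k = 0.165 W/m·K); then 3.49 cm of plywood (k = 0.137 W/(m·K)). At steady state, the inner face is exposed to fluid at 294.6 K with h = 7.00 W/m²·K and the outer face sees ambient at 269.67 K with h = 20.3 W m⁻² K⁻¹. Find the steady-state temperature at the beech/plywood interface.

Resistance network (inner→outer):
  R_conv,in = 1/(hA) = 1/(7.00·22.7) = 0.006293 K/W
  R_beech = L/(kA) = 0.0369/(0.165·22.7) = 0.009852 K/W
  R_plywood = L/(kA) = 0.0349/(0.137·22.7) = 0.01122 K/W
  R_conv,out = 1/(hA) = 1/(20.3·22.7) = 0.002170 K/W
ΣR = 0.006293 + 0.009852 + 0.01122 + 0.002170 = 0.02953 K/W
Q = ΔT/ΣR = (294.6 K − 269.67 K)/0.02953 = 844.2 W
From the inner boundary to the beech/plywood interface, ΣR_partial = 0.01614 K/W.
T_interface = T_in − Q·ΣR_partial = 294.6 K − (844.2)(0.01614) = 280.97 K

T = 280.97 K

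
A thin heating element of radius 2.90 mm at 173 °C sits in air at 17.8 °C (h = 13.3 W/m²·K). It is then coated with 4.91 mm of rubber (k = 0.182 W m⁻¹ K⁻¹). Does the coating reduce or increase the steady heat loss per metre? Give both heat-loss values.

Critical radius for a cylinder: r_cr = k/h = 0.0137 m = 1.37 cm.
Outer radius after coating: r₂ = 0.00290 + 0.00491 = 0.00781 m.
Since r₁ < r_cr and r₂ ≤ r_cr, the coating moves toward the maximum at r_cr — heat loss rises.
Bare: R = 1/(2πr₁h) = 4.126 m·K/W; Q = 155.2/4.126 = 37.6 W/m.
Coated: R = R_cond + R_conv = 2.399 m·K/W; Q = 155.2/2.399 = 64.7 W/m.

increases: 37.6 → 64.7 W/m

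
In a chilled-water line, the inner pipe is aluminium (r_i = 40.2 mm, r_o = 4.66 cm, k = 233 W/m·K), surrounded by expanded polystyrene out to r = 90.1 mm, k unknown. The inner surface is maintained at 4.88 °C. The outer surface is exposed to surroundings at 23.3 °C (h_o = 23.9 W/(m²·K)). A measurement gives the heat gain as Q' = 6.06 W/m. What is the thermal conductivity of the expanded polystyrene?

k = 0.0354 W/m·K

ΣR = ΔT/Q' = |4.88 − 23.3|/6.06 = 3.040 m·K/W
Known resistances:
  R'_aluminium = ln(0.0466/0.0402)/(2πk) = 0.1477/(2π·233) = 1.009×10^-4 m·K/W
  R'_conv,out = 1/(2πr h) = 1/(2π·0.0901·23.9) = 0.07391 m·K/W
R_expanded polystyrene = ΣR − ΣR_known = 3.040 − 0.07401 = 2.966 m·K/W
ln(r₂/r₁)/(2πk) = 2.966 ⇒ k = 0.6593/(2π·2.966) = 0.0354 W/m·K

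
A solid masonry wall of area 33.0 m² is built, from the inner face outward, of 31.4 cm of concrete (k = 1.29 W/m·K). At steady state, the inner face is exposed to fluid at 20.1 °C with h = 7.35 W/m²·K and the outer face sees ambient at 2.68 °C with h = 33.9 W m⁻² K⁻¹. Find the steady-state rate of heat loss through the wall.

Resistance network (inner→outer):
  R_conv,in = 1/(hA) = 1/(7.35·33.0) = 0.004123 K/W
  R_concrete = L/(kA) = 0.314/(1.29·33.0) = 0.007376 K/W
  R_conv,out = 1/(hA) = 1/(33.9·33.0) = 8.939×10^-4 K/W
ΣR = 0.004123 + 0.007376 + 8.939×10^-4 = 0.01239 K/W
Q = ΔT/ΣR = (20.1 °C − 2.68 °C)/0.01239 = 1410 W

Q = 1410 W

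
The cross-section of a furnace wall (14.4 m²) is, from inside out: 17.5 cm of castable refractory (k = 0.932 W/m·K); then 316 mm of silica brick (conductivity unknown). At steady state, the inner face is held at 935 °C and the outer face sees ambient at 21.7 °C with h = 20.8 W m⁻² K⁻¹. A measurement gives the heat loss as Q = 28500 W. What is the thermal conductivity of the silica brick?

ΣR = ΔT/Q = |935 − 21.7|/28500 = 0.03205 K/W
Known resistances:
  R_castable refractory = L/(kA) = 0.175/(0.932·14.4) = 0.01304 K/W
  R_conv,out = 1/(hA) = 1/(20.8·14.4) = 0.003339 K/W
R_silica brick = ΣR − ΣR_known = 0.03205 − 0.01638 = 0.01567 K/W
L/(kA) = 0.01567 ⇒ k = 0.316/(0.01567·14.4) = 1.40 W/m·K

k = 1.40 W/m·K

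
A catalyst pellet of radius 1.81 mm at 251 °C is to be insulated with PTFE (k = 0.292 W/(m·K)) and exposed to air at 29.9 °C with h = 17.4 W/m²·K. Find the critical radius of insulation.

For a sphere, r_cr = 2k_ins/h = 2·0.292/17.4 = 0.0336 m = 3.36 cm

r_cr = 3.36 cm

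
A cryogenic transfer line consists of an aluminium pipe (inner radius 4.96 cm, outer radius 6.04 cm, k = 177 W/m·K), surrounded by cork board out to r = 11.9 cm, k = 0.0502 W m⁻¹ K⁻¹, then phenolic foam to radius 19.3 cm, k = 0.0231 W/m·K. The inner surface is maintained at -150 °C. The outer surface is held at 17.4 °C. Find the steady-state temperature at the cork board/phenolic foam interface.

Series thermal resistances, inner to outer:
  R'_aluminium = ln(0.0604/0.0496)/(2πk) = 0.1970/(2π·177) = 1.771×10^-4 m·K/W
  R'_cork board = ln(0.119/0.0604)/(2πk) = 0.6781/(2π·0.0502) = 2.150 m·K/W
  R'_phenolic foam = ln(0.193/0.119)/(2πk) = 0.4836/(2π·0.0231) = 3.332 m·K/W
ΣR = 1.771×10^-4 + 2.150 + 3.332 = 5.482 m·K/W
Q' = ΔT/ΣR = (-150 °C − 17.4 °C)/5.482 = -30.54 W/m
From the inner boundary to the cork board/phenolic foam interface, ΣR_partial = 2.150 m·K/W.
T_interface = T_in − Q'·ΣR_partial = -150 °C − (-30.54)(2.150) = -84.3 °C

T = -84.3 °C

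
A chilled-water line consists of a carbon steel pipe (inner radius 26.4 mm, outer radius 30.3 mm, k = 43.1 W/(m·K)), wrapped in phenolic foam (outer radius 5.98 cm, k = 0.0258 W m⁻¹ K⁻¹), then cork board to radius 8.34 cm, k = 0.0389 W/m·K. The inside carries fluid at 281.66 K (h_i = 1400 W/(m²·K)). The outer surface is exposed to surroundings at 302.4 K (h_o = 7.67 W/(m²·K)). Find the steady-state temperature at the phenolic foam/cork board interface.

T = 296.7 K

Resistance network (inner→outer):
  R'_conv,in = 1/(2πr h) = 1/(2π·0.0264·1400) = 0.004306 m·K/W
  R'_carbon steel = ln(0.0303/0.0264)/(2πk) = 0.1378/(2π·43.1) = 5.088×10^-4 m·K/W
  R'_phenolic foam = ln(0.0598/0.0303)/(2πk) = 0.6799/(2π·0.0258) = 4.194 m·K/W
  R'_cork board = ln(0.0834/0.0598)/(2πk) = 0.3326/(2π·0.0389) = 1.361 m·K/W
  R'_conv,out = 1/(2πr h) = 1/(2π·0.0834·7.67) = 0.2488 m·K/W
ΣR = 0.004306 + 5.088×10^-4 + 4.194 + 1.361 + 0.2488 = 5.809 m·K/W
Q' = ΔT/ΣR = (281.66 K − 302.4 K)/5.809 = -3.570 W/m
From the inner boundary to the phenolic foam/cork board interface, ΣR_partial = 4.199 m·K/W.
T_interface = T_in − Q'·ΣR_partial = 281.66 K − (-3.570)(4.199) = 296.7 K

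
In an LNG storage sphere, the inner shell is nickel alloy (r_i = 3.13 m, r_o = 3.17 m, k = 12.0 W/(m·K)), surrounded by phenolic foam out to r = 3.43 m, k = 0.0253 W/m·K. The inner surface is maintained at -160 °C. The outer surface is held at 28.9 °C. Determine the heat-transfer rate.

Resistance network (inner→outer):
  R_nickel alloy = (1/3.13 − 1/3.17)/(4πk) = 0.004031/(4π·12.0) = 2.673×10^-5 K/W
  R_phenolic foam = (1/3.17 − 1/3.43)/(4πk) = 0.02391/(4π·0.0253) = 0.07521 K/W
ΣR = 2.673×10^-5 + 0.07521 = 0.07524 K/W
Q = ΔT/ΣR = (-160 °C − 28.9 °C)/0.07524 = -2510 W
(Negative Q ⇒ heat flows inward; heat gain = 2510 W.)

Q = 2510 W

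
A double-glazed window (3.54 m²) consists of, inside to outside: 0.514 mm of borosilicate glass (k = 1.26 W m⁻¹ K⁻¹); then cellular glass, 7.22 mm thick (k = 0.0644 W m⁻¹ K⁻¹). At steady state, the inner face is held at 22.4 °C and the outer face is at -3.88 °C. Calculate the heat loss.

Series thermal resistances, inner to outer:
  R_borosilicate glass = L/(kA) = 5.14×10^-4/(1.26·3.54) = 1.152×10^-4 K/W
  R_cellular glass = L/(kA) = 0.00722/(0.0644·3.54) = 0.03167 K/W
ΣR = 1.152×10^-4 + 0.03167 = 0.03179 K/W
Q = ΔT/ΣR = (22.4 °C − -3.88 °C)/0.03179 = 827 W

Q = 827 W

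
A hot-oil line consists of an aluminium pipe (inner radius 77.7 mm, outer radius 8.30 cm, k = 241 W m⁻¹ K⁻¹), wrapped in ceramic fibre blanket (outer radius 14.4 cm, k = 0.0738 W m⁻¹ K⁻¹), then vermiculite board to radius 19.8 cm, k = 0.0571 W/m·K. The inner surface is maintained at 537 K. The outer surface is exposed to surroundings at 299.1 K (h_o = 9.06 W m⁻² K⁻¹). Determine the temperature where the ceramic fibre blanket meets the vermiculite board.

Series thermal resistances, inner to outer:
  R'_aluminium = ln(0.0830/0.0777)/(2πk) = 0.06599/(2π·241) = 4.358×10^-5 m·K/W
  R'_ceramic fibre blanket = ln(0.144/0.0830)/(2πk) = 0.5510/(2π·0.0738) = 1.188 m·K/W
  R'_vermiculite board = ln(0.198/0.144)/(2πk) = 0.3185/(2π·0.0571) = 0.8876 m·K/W
  R'_conv,out = 1/(2πr h) = 1/(2π·0.198·9.06) = 0.08872 m·K/W
ΣR = 4.358×10^-5 + 1.188 + 0.8876 + 0.08872 = 2.164 m·K/W
Q' = ΔT/ΣR = (537 K − 299.1 K)/2.164 = 109.9 W/m
From the inner boundary to the ceramic fibre blanket/vermiculite board interface, ΣR_partial = 1.188 m·K/W.
T_interface = T_in − Q'·ΣR_partial = 537 K − (109.9)(1.188) = 406 K

T = 406 K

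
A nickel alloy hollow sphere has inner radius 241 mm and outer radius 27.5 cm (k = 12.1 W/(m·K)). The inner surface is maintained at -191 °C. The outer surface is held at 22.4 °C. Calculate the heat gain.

Q = 63200 W

Q = 4πk·ΔT/(1/r₁ − 1/r₂) = 4π × 12.1 × 213.4 / (1/0.241 − 1/0.275) = 63200 W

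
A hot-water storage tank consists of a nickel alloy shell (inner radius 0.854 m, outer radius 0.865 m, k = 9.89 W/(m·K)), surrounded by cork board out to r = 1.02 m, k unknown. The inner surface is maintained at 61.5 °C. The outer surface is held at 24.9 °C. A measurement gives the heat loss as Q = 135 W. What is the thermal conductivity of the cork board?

k = 0.0516 W/m·K

ΣR = ΔT/Q = |61.5 − 24.9|/135 = 0.2711 K/W
Known resistances:
  R_nickel alloy = (1/0.854 − 1/0.865)/(4πk) = 0.01489/(4π·9.89) = 1.198×10^-4 K/W
R_cork board = ΣR − ΣR_known = 0.2711 − 1.198×10^-4 = 0.2710 K/W
(1/r₁−1/r₂)/(4πk) = 0.2710 ⇒ k = 0.1757/(4π·0.2710) = 0.0516 W/m·K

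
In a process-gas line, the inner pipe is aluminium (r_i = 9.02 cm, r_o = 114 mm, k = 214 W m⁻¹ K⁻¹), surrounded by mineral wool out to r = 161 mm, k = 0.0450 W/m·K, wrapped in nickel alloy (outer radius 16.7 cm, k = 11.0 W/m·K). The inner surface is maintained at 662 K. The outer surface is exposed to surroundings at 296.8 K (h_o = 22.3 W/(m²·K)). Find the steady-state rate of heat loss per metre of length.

Q' = 289 W/m

Treat each layer as a resistance in series:
  R'_aluminium = ln(0.114/0.0902)/(2πk) = 0.2342/(2π·214) = 1.742×10^-4 m·K/W
  R'_mineral wool = ln(0.161/0.114)/(2πk) = 0.3452/(2π·0.0450) = 1.221 m·K/W
  R'_nickel alloy = ln(0.167/0.161)/(2πk) = 0.03659/(2π·11.0) = 5.294×10^-4 m·K/W
  R'_conv,out = 1/(2πr h) = 1/(2π·0.167·22.3) = 0.04274 m·K/W
ΣR = 1.742×10^-4 + 1.221 + 5.294×10^-4 + 0.04274 = 1.264 m·K/W
Q' = ΔT/ΣR = (662 K − 296.8 K)/1.264 = 289 W/m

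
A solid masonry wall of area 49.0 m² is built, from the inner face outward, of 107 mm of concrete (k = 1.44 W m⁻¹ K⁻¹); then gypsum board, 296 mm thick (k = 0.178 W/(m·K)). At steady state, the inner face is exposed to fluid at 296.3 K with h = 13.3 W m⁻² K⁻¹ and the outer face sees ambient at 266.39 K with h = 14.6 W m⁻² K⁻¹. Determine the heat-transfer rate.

Q = 779 W

Resistance network (inner→outer):
  R_conv,in = 1/(hA) = 1/(13.3·49.0) = 0.001534 K/W
  R_concrete = L/(kA) = 0.107/(1.44·49.0) = 0.001516 K/W
  R_gypsum board = L/(kA) = 0.296/(0.178·49.0) = 0.03394 K/W
  R_conv,out = 1/(hA) = 1/(14.6·49.0) = 0.001398 K/W
ΣR = 0.001534 + 0.001516 + 0.03394 + 0.001398 = 0.03839 K/W
Q = ΔT/ΣR = (296.3 K − 266.39 K)/0.03839 = 779 W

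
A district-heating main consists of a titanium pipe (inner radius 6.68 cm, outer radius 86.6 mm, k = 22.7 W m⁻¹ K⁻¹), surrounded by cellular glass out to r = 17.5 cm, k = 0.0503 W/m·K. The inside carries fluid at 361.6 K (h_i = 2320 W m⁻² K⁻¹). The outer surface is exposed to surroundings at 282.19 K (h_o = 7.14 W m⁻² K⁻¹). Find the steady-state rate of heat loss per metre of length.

Q' = 33.7 W/m

Treat each layer as a resistance in series:
  R'_conv,in = 1/(2πr h) = 1/(2π·0.0668·2320) = 0.001027 m·K/W
  R'_titanium = ln(0.0866/0.0668)/(2πk) = 0.2596/(2π·22.7) = 0.001820 m·K/W
  R'_cellular glass = ln(0.175/0.0866)/(2πk) = 0.7035/(2π·0.0503) = 2.226 m·K/W
  R'_conv,out = 1/(2πr h) = 1/(2π·0.175·7.14) = 0.1274 m·K/W
ΣR = 0.001027 + 0.001820 + 2.226 + 0.1274 = 2.356 m·K/W
Q' = ΔT/ΣR = (361.6 K − 282.19 K)/2.356 = 33.7 W/m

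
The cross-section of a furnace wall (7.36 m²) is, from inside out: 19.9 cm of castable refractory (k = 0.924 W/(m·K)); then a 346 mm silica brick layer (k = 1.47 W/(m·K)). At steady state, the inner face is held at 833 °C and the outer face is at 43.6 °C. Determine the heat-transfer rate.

Q = 12.9 kW

Treat each layer as a resistance in series:
  R_castable refractory = L/(kA) = 0.199/(0.924·7.36) = 0.02926 K/W
  R_silica brick = L/(kA) = 0.346/(1.47·7.36) = 0.03198 K/W
ΣR = 0.02926 + 0.03198 = 0.06124 K/W
Q = ΔT/ΣR = (833 °C − 43.6 °C)/0.06124 = 12900 W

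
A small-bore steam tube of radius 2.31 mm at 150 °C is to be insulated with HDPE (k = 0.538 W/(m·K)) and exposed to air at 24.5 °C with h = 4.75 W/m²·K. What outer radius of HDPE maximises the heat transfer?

For a cylinder, r_cr = k_ins/h = 0.538/4.75 = 0.113 m = 11.3 cm

r_cr = 11.3 cm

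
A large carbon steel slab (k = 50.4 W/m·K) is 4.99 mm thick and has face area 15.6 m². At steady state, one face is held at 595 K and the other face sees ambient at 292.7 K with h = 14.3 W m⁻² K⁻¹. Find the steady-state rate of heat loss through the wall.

Q = 67.3 kW

Resistance network (inner→outer):
  R_carbon steel = L/(kA) = 0.00499/(50.4·15.6) = 6.347×10^-6 K/W
  R_conv,out = 1/(hA) = 1/(14.3·15.6) = 0.004483 K/W
ΣR = 6.347×10^-6 + 0.004483 = 0.004489 K/W
Q = ΔT/ΣR = (595 K − 292.7 K)/0.004489 = 67300 W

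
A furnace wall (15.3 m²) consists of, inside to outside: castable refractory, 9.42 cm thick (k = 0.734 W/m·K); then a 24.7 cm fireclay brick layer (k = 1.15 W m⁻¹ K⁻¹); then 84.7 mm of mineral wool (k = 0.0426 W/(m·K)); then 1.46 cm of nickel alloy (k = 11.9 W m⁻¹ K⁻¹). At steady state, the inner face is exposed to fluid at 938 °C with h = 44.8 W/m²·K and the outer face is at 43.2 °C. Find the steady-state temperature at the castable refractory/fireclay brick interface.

Series thermal resistances, inner to outer:
  R_conv,in = 1/(hA) = 1/(44.8·15.3) = 0.001459 K/W
  R_castable refractory = L/(kA) = 0.0942/(0.734·15.3) = 0.008388 K/W
  R_fireclay brick = L/(kA) = 0.247/(1.15·15.3) = 0.01404 K/W
  R_mineral wool = L/(kA) = 0.0847/(0.0426·15.3) = 0.1300 K/W
  R_nickel alloy = L/(kA) = 0.0146/(11.9·15.3) = 8.019×10^-5 K/W
ΣR = 0.001459 + 0.008388 + 0.01404 + 0.1300 + 8.019×10^-5 = 0.1540 K/W
Q = ΔT/ΣR = (938 °C − 43.2 °C)/0.1540 = 5810 W
From the inner boundary to the castable refractory/fireclay brick interface, ΣR_partial = 0.009847 K/W.
T_interface = T_in − Q·ΣR_partial = 938 °C − (5810)(0.009847) = 881 °C

T = 881 °C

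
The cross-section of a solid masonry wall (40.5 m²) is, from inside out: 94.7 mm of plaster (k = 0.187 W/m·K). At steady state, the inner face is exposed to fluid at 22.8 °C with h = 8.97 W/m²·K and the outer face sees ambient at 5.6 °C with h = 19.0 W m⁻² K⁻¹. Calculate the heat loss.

Q = 1040 W

Resistance network (inner→outer):
  R_conv,in = 1/(hA) = 1/(8.97·40.5) = 0.002753 K/W
  R_plaster = L/(kA) = 0.0947/(0.187·40.5) = 0.01250 K/W
  R_conv,out = 1/(hA) = 1/(19.0·40.5) = 0.001300 K/W
ΣR = 0.002753 + 0.01250 + 0.001300 = 0.01655 K/W
Q = ΔT/ΣR = (22.8 °C − 5.6 °C)/0.01655 = 1040 W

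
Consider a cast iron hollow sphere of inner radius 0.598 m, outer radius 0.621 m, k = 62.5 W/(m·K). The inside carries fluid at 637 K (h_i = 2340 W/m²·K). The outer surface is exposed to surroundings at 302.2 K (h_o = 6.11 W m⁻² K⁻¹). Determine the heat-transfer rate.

Treat each layer as a resistance in series:
  R_conv,in = 1/(4πr²h) = 1/(4π·0.598²·2340) = 9.510×10^-5 K/W
  R_cast iron = (1/0.598 − 1/0.621)/(4πk) = 0.06193/(4π·62.5) = 7.886×10^-5 K/W
  R_conv,out = 1/(4πr²h) = 1/(4π·0.621²·6.11) = 0.03377 K/W
ΣR = 9.510×10^-5 + 7.886×10^-5 + 0.03377 = 0.03394 K/W
Q = ΔT/ΣR = (637 K − 302.2 K)/0.03394 = 9860 W

Q = 9860 W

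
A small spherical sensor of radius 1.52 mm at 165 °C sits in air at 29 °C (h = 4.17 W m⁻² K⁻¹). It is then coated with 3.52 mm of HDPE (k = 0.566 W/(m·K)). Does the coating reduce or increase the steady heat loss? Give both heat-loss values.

increases: 0.0165 → 0.167 W

Critical radius for a sphere: r_cr = 2k/h = 0.271 m = 27.1 cm.
Outer radius after coating: r₂ = 0.00152 + 0.00352 = 0.00504 m.
Since r₁ < r_cr and r₂ ≤ r_cr, the coating moves toward the maximum at r_cr — heat loss rises.
Bare: R = 1/(4πr₁²h) = 8260 K/W; Q = 136/8260 = 0.0165 W.
Coated: R = R_cond + R_conv = 815.9 K/W; Q = 136/815.9 = 0.167 W.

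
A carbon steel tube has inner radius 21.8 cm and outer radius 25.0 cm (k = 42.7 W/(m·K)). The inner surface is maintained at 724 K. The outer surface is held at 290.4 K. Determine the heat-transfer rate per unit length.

Q' = 2πk·ΔT/ln(r₂/r₁) = 2π × 42.7 × 433.6 / ln(0.250/0.218) = 8.49×10^5 W/m

Q' = 849 kW/m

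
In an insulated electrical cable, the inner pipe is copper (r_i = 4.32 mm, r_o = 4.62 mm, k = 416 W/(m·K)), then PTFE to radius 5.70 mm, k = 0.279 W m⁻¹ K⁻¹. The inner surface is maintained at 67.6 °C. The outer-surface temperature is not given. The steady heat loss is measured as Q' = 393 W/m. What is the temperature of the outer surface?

Sum the resistances:
  R'_copper = ln(0.00462/0.00432)/(2πk) = 0.06714/(2π·416) = 2.569×10^-5 m·K/W
  R'_PTFE = ln(0.00570/0.00462)/(2πk) = 0.2101/(2π·0.279) = 0.1198 m·K/W
ΣR = 0.1199 m·K/W
ΔT = Q'·ΣR = 393 × 0.1199 = 47.12 K
Heat flows outward, so T_out = T_in − ΔT = 67.6 − 47.12 = 20.5 °C

T_out = 20.5 °C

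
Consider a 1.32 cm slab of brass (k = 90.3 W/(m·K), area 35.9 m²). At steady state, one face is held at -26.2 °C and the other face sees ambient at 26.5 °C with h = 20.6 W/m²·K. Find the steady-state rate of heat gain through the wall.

Resistance network (inner→outer):
  R_brass = L/(kA) = 0.0132/(90.3·35.9) = 4.072×10^-6 K/W
  R_conv,out = 1/(hA) = 1/(20.6·35.9) = 0.001352 K/W
ΣR = 4.072×10^-6 + 0.001352 = 0.001356 K/W
Q = ΔT/ΣR = (-26.2 °C − 26.5 °C)/0.001356 = -38900 W
(Negative Q ⇒ heat flows inward; heat gain = 38900 W.)

Q = 38900 W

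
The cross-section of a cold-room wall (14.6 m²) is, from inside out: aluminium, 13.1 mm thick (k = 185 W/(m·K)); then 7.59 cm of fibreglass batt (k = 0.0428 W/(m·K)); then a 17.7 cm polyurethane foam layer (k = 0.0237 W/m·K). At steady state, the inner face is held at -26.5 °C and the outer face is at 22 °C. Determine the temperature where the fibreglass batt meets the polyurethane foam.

Series thermal resistances, inner to outer:
  R_aluminium = L/(kA) = 0.0131/(185·14.6) = 4.850×10^-6 K/W
  R_fibreglass batt = L/(kA) = 0.0759/(0.0428·14.6) = 0.1215 K/W
  R_polyurethane foam = L/(kA) = 0.177/(0.0237·14.6) = 0.5115 K/W
ΣR = 4.850×10^-6 + 0.1215 + 0.5115 = 0.6330 K/W
Q = ΔT/ΣR = (-26.5 °C − 22 °C)/0.6330 = -76.62 W
From the inner boundary to the fibreglass batt/polyurethane foam interface, ΣR_partial = 0.1215 K/W.
T_interface = T_in − Q·ΣR_partial = -26.5 °C − (-76.62)(0.1215) = -17.2 °C

T = -17.2 °C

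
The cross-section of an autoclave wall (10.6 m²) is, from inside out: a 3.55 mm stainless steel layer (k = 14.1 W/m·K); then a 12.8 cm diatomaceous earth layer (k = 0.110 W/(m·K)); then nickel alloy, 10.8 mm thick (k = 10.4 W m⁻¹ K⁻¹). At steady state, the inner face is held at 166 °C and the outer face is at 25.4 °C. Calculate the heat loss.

Treat each layer as a resistance in series:
  R_stainless steel = L/(kA) = 0.00355/(14.1·10.6) = 2.375×10^-5 K/W
  R_diatomaceous earth = L/(kA) = 0.128/(0.110·10.6) = 0.1098 K/W
  R_nickel alloy = L/(kA) = 0.0108/(10.4·10.6) = 9.797×10^-5 K/W
ΣR = 2.375×10^-5 + 0.1098 + 9.797×10^-5 = 0.1099 K/W
Q = ΔT/ΣR = (166 °C − 25.4 °C)/0.1099 = 1280 W

Q = 1280 W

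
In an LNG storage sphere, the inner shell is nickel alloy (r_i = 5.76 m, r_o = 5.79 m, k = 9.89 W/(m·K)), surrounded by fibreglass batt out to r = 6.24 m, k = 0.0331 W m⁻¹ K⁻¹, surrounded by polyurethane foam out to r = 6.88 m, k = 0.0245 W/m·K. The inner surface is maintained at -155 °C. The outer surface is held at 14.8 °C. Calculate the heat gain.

Q = 2.17 kW

Series thermal resistances, inner to outer:
  R_nickel alloy = (1/5.76 − 1/5.79)/(4πk) = 8.995×10^-4/(4π·9.89) = 7.238×10^-6 K/W
  R_fibreglass batt = (1/5.79 − 1/6.24)/(4πk) = 0.01246/(4π·0.0331) = 0.02994 K/W
  R_polyurethane foam = (1/6.24 − 1/6.88)/(4πk) = 0.01491/(4π·0.0245) = 0.04842 K/W
ΣR = 7.238×10^-6 + 0.02994 + 0.04842 = 0.07837 K/W
Q = ΔT/ΣR = (-155 °C − 14.8 °C)/0.07837 = -2170 W
(Negative Q ⇒ heat flows inward; heat gain = 2170 W.)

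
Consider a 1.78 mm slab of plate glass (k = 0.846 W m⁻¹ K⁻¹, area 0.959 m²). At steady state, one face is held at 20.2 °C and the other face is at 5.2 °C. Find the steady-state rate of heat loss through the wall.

Q = 6840 W

Q = kA·ΔT/L = 0.846 × 0.959 × |20.2 °C − 5.2 °C| / 0.00178 = 6840 W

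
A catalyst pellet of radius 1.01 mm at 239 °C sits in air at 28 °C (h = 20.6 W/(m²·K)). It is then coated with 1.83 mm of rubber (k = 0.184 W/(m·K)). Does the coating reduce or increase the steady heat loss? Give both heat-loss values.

Critical radius for a sphere: r_cr = 2k/h = 0.0179 m = 1.79 cm.
Outer radius after coating: r₂ = 0.00101 + 0.00183 = 0.00284 m.
Since r₁ < r_cr and r₂ ≤ r_cr, the coating moves toward the maximum at r_cr — heat loss rises.
Bare: R = 1/(4πr₁²h) = 3787 K/W; Q = 211/3787 = 0.0557 W.
Coated: R = R_cond + R_conv = 754.9 K/W; Q = 211/754.9 = 0.280 W.

increases: 0.0557 → 0.280 W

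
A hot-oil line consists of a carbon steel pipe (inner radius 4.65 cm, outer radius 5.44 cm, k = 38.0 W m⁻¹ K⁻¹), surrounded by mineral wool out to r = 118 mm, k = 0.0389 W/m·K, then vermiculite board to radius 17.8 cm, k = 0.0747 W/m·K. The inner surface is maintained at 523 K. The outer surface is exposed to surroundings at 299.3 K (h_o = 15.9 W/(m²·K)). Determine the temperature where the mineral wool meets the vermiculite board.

Series thermal resistances, inner to outer:
  R'_carbon steel = ln(0.0544/0.0465)/(2πk) = 0.1569/(2π·38.0) = 6.572×10^-4 m·K/W
  R'_mineral wool = ln(0.118/0.0544)/(2πk) = 0.7743/(2π·0.0389) = 3.168 m·K/W
  R'_vermiculite board = ln(0.178/0.118)/(2πk) = 0.4111/(2π·0.0747) = 0.8759 m·K/W
  R'_conv,out = 1/(2πr h) = 1/(2π·0.178·15.9) = 0.05623 m·K/W
ΣR = 6.572×10^-4 + 3.168 + 0.8759 + 0.05623 = 4.101 m·K/W
Q' = ΔT/ΣR = (523 K − 299.3 K)/4.101 = 54.55 W/m
From the inner boundary to the mineral wool/vermiculite board interface, ΣR_partial = 3.169 m·K/W.
T_interface = T_in − Q'·ΣR_partial = 523 K − (54.55)(3.169) = 350.1 K

T = 350.1 K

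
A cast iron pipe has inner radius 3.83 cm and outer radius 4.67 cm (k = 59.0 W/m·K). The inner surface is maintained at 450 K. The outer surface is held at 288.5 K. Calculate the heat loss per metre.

Q' = 2πk·ΔT/ln(r₂/r₁) = 2π × 59.0 × 161.5 / ln(0.0467/0.0383) = 3.02×10^5 W/m

Q' = 302 kW/m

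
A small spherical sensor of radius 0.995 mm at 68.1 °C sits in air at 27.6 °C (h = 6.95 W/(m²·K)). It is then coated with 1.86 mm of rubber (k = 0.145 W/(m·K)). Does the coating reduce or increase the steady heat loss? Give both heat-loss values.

Critical radius for a sphere: r_cr = 2k/h = 0.0417 m = 4.17 cm.
Outer radius after coating: r₂ = 9.95×10^-4 + 0.00186 = 0.002855 m.
Since r₁ < r_cr and r₂ ≤ r_cr, the coating moves toward the maximum at r_cr — heat loss rises.
Bare: R = 1/(4πr₁²h) = 11570 K/W; Q = 40.5/11570 = 0.00350 W.
Coated: R = R_cond + R_conv = 1764 K/W; Q = 40.5/1764 = 0.0230 W.

increases: 0.00350 → 0.0230 W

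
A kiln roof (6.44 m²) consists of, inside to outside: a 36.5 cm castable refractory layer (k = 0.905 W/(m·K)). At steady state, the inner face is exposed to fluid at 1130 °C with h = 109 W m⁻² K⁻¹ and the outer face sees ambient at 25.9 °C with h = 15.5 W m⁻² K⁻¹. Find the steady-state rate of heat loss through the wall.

Q = 14.9 kW

Series thermal resistances, inner to outer:
  R_conv,in = 1/(hA) = 1/(109·6.44) = 0.001425 K/W
  R_castable refractory = L/(kA) = 0.365/(0.905·6.44) = 0.06263 K/W
  R_conv,out = 1/(hA) = 1/(15.5·6.44) = 0.01002 K/W
ΣR = 0.001425 + 0.06263 + 0.01002 = 0.07408 K/W
Q = ΔT/ΣR = (1130 °C − 25.9 °C)/0.07408 = 14900 W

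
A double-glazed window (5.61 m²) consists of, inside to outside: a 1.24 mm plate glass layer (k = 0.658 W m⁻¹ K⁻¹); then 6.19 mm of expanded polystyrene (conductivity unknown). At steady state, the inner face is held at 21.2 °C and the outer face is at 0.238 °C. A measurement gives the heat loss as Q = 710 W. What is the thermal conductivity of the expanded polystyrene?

ΣR = ΔT/Q = |21.2 − 0.238|/710 = 0.02952 K/W
Known resistances:
  R_plate glass = L/(kA) = 0.00124/(0.658·5.61) = 3.359×10^-4 K/W
R_expanded polystyrene = ΣR − ΣR_known = 0.02952 − 3.359×10^-4 = 0.02918 K/W
L/(kA) = 0.02918 ⇒ k = 0.00619/(0.02918·5.61) = 0.0378 W/m·K

k = 0.0378 W/m·K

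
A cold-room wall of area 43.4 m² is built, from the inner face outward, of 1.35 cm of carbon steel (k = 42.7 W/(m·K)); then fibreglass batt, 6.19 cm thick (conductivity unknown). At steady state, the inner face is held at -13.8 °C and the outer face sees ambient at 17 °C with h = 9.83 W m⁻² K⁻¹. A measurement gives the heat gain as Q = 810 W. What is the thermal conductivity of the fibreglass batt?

ΣR = ΔT/Q = |-13.8 − 17|/810 = 0.03802 K/W
Known resistances:
  R_carbon steel = L/(kA) = 0.0135/(42.7·43.4) = 7.285×10^-6 K/W
  R_conv,out = 1/(hA) = 1/(9.83·43.4) = 0.002344 K/W
R_fibreglass batt = ΣR − ΣR_known = 0.03802 − 0.002351 = 0.03567 K/W
L/(kA) = 0.03567 ⇒ k = 0.0619/(0.03567·43.4) = 0.0400 W/m·K

k = 0.0400 W/m·K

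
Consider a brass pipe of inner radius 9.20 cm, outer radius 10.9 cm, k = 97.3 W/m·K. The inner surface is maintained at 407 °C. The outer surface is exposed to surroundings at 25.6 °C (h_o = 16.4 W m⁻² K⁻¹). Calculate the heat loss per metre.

Treat each layer as a resistance in series:
  R'_brass = ln(0.109/0.0920)/(2πk) = 0.1696/(2π·97.3) = 2.774×10^-4 m·K/W
  R'_conv,out = 1/(2πr h) = 1/(2π·0.109·16.4) = 0.08903 m·K/W
ΣR = 2.774×10^-4 + 0.08903 = 0.08931 m·K/W
Q' = ΔT/ΣR = (407 °C − 25.6 °C)/0.08931 = 4270 W/m

Q' = 4270 W/m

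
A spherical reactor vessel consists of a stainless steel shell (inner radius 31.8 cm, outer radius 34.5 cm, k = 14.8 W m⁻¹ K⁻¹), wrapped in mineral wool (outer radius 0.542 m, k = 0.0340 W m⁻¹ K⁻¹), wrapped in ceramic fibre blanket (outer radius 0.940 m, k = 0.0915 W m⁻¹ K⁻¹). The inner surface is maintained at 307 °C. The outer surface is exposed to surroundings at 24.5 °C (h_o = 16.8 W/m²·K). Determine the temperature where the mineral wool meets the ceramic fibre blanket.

Resistance network (inner→outer):
  R_stainless steel = (1/0.318 − 1/0.345)/(4πk) = 0.2461/(4π·14.8) = 0.001323 K/W
  R_mineral wool = (1/0.345 − 1/0.542)/(4πk) = 1.054/(4π·0.0340) = 2.466 K/W
  R_ceramic fibre blanket = (1/0.542 − 1/0.940)/(4πk) = 0.7812/(4π·0.0915) = 0.6794 K/W
  R_conv,out = 1/(4πr²h) = 1/(4π·0.940²·16.8) = 0.005361 K/W
ΣR = 0.001323 + 2.466 + 0.6794 + 0.005361 = 3.152 K/W
Q = ΔT/ΣR = (307 °C − 24.5 °C)/3.152 = 89.63 W
From the inner boundary to the mineral wool/ceramic fibre blanket interface, ΣR_partial = 2.467 K/W.
T_interface = T_in − Q·ΣR_partial = 307 °C − (89.63)(2.467) = 85.9 °C

T = 85.9 °C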